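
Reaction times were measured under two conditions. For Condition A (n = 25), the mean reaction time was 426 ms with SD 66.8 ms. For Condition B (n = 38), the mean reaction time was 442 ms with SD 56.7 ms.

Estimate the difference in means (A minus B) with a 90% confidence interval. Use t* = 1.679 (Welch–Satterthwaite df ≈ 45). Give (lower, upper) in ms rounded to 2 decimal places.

Per-group SEs: s₁/√n₁ = 66.8/√25 = 13.3600, s₂/√n₂ = 56.7/√38 = 9.1980.
Unpooled SE of the difference: √(178.4896 + 84.603204) = 16.2201.
Margin of error = t* · SE = 1.679 × 16.2201 = 27.2335.
x̄₁ − x̄₂ = 426 − 442 = -16.0000.
CI: -16.0000 ± 27.2335 = (-43.23, 11.23).

(-43.23, 11.23)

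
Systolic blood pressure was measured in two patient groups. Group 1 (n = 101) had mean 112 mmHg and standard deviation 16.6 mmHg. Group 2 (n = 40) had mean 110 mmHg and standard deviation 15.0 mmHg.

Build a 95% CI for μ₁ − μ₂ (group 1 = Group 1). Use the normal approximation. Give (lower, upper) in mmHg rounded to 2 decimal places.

Per-group SEs: s₁/√n₁ = 16.6/√101 = 1.6518, s₂/√n₂ = 15.0/√40 = 2.3717.
Unpooled SE of the difference: √(2.72844324 + 5.62496089) = 2.8902.
Margin of error = z* · SE = 1.960 × 2.8902 = 5.6648.
x̄₁ − x̄₂ = 112 − 110 = 2.0000.
CI: 2.0000 ± 5.6648 = (-3.66, 7.66).

(-3.66, 7.66)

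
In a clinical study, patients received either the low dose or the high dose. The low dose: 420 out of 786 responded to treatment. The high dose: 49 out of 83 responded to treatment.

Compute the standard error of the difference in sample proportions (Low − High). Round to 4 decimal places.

0.0568

Sample proportions: 420/786 = 0.5344, 49/83 = 0.5904.
Each SE is √(p̂(1−p̂)/n): √(0.5344·0.4656/786) = 0.01779 and √(0.5904·0.4096/83) = 0.05398.
SE(p̂₁ − p̂₂) = √(SE₁² + SE₂²) = √(0.0003164841 + 0.0029138404) = 0.05684, since the two samples are independent.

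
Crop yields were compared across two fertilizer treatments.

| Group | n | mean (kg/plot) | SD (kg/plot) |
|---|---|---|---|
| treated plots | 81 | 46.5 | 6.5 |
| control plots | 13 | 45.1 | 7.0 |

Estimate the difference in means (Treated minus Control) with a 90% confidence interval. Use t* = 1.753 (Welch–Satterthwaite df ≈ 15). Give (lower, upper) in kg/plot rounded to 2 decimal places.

Per-group SEs: s₁/√n₁ = 6.5/√81 = 0.7222, s₂/√n₂ = 7.0/√13 = 1.9415.
Unpooled SE of the difference: √(0.52157284 + 3.76942225) = 2.0715.
Margin of error = t* · SE = 1.753 × 2.0715 = 3.6313.
x̄₁ − x̄₂ = 46.5 − 45.1 = 1.4000.
CI: 1.4000 ± 3.6313 = (-2.23, 5.03).

(-2.23, 5.03)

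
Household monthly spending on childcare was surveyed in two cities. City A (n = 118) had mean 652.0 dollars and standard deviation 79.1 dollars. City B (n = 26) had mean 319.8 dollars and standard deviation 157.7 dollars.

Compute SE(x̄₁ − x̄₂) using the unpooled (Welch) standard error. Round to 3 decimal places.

31.773

Per-group SEs: s₁/√n₁ = 79.1/√118 = 7.2817, s₂/√n₂ = 157.7/√26 = 30.9275.
Unpooled SE of the difference: √(53.02315489 + 956.51025625) = 31.7732.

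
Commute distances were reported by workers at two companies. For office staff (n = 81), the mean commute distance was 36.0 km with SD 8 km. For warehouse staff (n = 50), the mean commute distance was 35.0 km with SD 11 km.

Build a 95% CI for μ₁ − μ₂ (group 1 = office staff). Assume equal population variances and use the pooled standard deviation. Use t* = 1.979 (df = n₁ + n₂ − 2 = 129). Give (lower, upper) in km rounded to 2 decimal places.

(-2.29, 4.29)

Pooled variance s_p² = [80·8² + 49·11²] / (81+50−2) = 85.6512, so s_p = 9.2548.
SE_diff = s_p·√(1/n₁ + 1/n₂) = 9.2548·√(1/81 + 1/50) = 1.6645.
t* = 1.979; margin = 1.979 × 1.6645 = 3.2940.
Difference = 36.0 − 35.0 = 1.0000.
1.0000 ± 3.2940 → (-2.29, 4.29).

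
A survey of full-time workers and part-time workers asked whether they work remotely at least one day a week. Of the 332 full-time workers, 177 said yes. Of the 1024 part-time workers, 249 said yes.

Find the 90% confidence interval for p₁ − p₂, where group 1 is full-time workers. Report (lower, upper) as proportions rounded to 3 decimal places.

(0.240, 0.340)

First, p̂₁ = 177/332 = 0.5331; p̂₂ = 249/1024 = 0.2432.
The two standard errors are √(0.5331×0.4669/332) = 0.02738 and √(0.2432×0.7568/1024) = 0.01341.
Because the samples are independent, SE_diff = √(0.02738² + 0.01341²) = 0.03049.
Using z* = 1.645 for 90%, ME = 1.645 × 0.03049 = 0.05016.
p̂₁ − p̂₂ = 0.2899; interval 0.2899 ± 0.05016 gives (0.240, 0.340).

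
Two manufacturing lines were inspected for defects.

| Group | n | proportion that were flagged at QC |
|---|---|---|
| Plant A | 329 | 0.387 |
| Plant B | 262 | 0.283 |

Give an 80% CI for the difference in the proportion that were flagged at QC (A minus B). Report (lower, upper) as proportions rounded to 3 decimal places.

The two standard errors are √(0.3870×0.6130/329) = 0.02685 and √(0.2830×0.7170/262) = 0.02783.
Because the samples are independent, SE_diff = √(0.02685² + 0.02783²) = 0.03867.
Using z* = 1.282 for 80%, ME = 1.282 × 0.03867 = 0.04957.
p̂₁ − p̂₂ = 0.1040; interval 0.1040 ± 0.04957 gives (0.054, 0.154).

(0.054, 0.154)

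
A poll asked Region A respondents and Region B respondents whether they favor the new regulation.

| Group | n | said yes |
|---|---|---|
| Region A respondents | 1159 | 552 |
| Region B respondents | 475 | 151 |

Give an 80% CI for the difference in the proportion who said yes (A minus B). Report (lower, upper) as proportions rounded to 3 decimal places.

Sample proportions: 552/1159 = 0.4763, 151/475 = 0.3179.
Each SE is √(p̂(1−p̂)/n): √(0.4763·0.5237/1159) = 0.01467 and √(0.3179·0.6821/475) = 0.02137.
SE(p̂₁ − p̂₂) = √(SE₁² + SE₂²) = √(0.0002152089 + 0.0004566769) = 0.02592, since the two samples are independent.
At 80% confidence z* = 1.282; margin = 1.282 × 0.02592 = 0.03323.
The difference is 0.4763 − 0.3179 = 0.1584, so the interval is 0.1584 ± 0.03323 = (0.125, 0.192).

(0.125, 0.192)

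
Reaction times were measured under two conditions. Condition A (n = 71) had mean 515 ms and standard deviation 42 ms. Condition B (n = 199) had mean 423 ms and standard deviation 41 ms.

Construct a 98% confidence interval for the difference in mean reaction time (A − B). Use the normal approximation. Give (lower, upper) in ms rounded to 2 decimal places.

(78.58, 105.42)

Per-group SEs: s₁/√n₁ = 42/√71 = 4.9845, s₂/√n₂ = 41/√199 = 2.9064.
Unpooled SE of the difference: √(24.84524025 + 8.44716096) = 5.7700.
Margin of error = z* · SE = 2.326 × 5.7700 = 13.4210.
x̄₁ − x̄₂ = 515 − 423 = 92.0000.
CI: 92.0000 ± 13.4210 = (78.58, 105.42).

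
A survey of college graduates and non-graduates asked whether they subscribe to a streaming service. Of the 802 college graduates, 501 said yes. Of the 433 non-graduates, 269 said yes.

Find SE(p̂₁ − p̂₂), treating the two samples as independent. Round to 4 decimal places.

Sample proportions: 501/802 = 0.6247, 269/433 = 0.6212.
Each SE is √(p̂(1−p̂)/n): √(0.6247·0.3753/802) = 0.01710 and √(0.6212·0.3788/433) = 0.02331.
SE(p̂₁ − p̂₂) = √(SE₁² + SE₂²) = √(0.00029241 + 0.0005433561) = 0.02891, since the two samples are independent.

0.0289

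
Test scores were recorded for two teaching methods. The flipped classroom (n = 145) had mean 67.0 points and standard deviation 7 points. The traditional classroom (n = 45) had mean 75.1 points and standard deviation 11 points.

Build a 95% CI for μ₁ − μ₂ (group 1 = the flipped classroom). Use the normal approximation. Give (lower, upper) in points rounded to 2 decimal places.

(-11.51, -4.69)

Standard errors of each mean: 7/√145 = 0.5813 and 11/√45 = 1.6398.
SE(x̄₁ − x̄₂) = √(0.5813² + 1.6398²) = 1.7398 for independent samples with unequal variances.
With z* = 1.960, the margin is 1.960 × 1.7398 = 3.4100.
x̄₁ − x̄₂ = 67.0 − 75.1 = -8.1000; the interval is -8.1000 ± 3.4100 = (-11.51, -4.69).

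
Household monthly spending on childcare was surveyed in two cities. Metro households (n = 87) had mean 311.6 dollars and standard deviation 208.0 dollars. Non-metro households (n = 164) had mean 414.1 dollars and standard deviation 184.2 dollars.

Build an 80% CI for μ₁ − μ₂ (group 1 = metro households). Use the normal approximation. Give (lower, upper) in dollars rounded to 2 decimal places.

(-136.52, -68.48)

Standard errors of each mean: 208.0/√87 = 22.2999 and 184.2/√164 = 14.3836.
SE(x̄₁ − x̄₂) = √(22.2999² + 14.3836²) = 26.5363 for independent samples with unequal variances.
With z* = 1.282, the margin is 1.282 × 26.5363 = 34.0195.
x̄₁ − x̄₂ = 311.6 − 414.1 = -102.5000; the interval is -102.5000 ± 34.0195 = (-136.52, -68.48).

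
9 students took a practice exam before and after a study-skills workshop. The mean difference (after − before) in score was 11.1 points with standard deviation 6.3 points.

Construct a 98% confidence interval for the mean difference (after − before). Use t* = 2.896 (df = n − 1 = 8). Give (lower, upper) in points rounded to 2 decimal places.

This is a matched-pairs design, so SE = s_d/√n = 6.3/√9 = 2.1000.
Margin = 2.896 × 2.1000 = 6.0816; the interval is 11.1 ± 6.0816 = (5.02, 17.18).

(5.02, 17.18)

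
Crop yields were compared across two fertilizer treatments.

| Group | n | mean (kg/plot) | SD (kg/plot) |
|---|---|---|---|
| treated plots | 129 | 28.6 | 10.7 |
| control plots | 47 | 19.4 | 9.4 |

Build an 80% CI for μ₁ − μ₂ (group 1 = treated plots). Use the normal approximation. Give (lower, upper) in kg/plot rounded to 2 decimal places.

(7.07, 11.33)

SE₁ = s₁/√n₁ = 10.7/√129 = 0.9421; SE₂ = 9.4/√47 = 1.3711.
Independent samples, unequal variances: SE_diff = √(SE₁² + SE₂²) = √(0.88755241 + 1.87991521) = 1.6636.
z* = 1.282, so margin of error = 1.282 × 1.6636 = 2.1327.
Difference in means = 28.6 − 19.4 = 9.2000.
9.2000 ± 2.1327 → (7.07, 11.33).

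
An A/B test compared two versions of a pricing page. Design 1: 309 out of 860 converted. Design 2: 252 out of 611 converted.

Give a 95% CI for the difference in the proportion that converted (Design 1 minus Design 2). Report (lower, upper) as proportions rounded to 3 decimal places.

(-0.104, -0.003)

Sample proportions: 309/860 = 0.3593, 252/611 = 0.4124.
Each SE is √(p̂(1−p̂)/n): √(0.3593·0.6407/860) = 0.01636 and √(0.4124·0.5876/611) = 0.01991.
SE(p̂₁ − p̂₂) = √(SE₁² + SE₂²) = √(0.0002676496 + 0.0003964081) = 0.02577, since the two samples are independent.
At 95% confidence z* = 1.960; margin = 1.960 × 0.02577 = 0.05051.
The difference is 0.3593 − 0.4124 = -0.0531, so the interval is -0.0531 ± 0.05051 = (-0.104, -0.003).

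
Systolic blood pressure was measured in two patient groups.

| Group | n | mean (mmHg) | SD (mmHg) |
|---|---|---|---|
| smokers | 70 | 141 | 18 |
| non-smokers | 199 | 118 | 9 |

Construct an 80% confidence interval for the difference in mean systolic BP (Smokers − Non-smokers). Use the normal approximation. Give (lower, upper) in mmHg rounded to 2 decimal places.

(20.12, 25.88)

Per-group SEs: s₁/√n₁ = 18/√70 = 2.1514, s₂/√n₂ = 9/√199 = 0.6380.
Unpooled SE of the difference: √(4.62852196 + 0.407044) = 2.2440.
Margin of error = z* · SE = 1.282 × 2.2440 = 2.8768.
x̄₁ − x̄₂ = 141 − 118 = 23.0000.
CI: 23.0000 ± 2.8768 = (20.12, 25.88).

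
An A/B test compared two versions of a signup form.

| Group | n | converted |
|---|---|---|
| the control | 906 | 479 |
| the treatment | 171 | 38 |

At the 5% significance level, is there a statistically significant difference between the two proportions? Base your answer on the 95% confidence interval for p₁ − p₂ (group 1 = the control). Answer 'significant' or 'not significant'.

First, p̂₁ = 479/906 = 0.5287; p̂₂ = 38/171 = 0.2222.
The two standard errors are √(0.5287×0.4713/906) = 0.01658 and √(0.2222×0.7778/171) = 0.03179.
Because the samples are independent, SE_diff = √(0.01658² + 0.03179²) = 0.03585.
Using z* = 1.960 for 95%, ME = 1.960 × 0.03585 = 0.07027.
p̂₁ − p̂₂ = 0.3065; interval 0.3065 ± 0.07027 gives (0.23623, 0.37677).
The interval (0.23623, 0.37677) does not contain 0, so the difference is significant.

significant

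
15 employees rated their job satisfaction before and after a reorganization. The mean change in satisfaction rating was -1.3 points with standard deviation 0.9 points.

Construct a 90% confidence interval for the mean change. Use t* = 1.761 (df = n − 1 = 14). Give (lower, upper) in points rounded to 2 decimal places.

This is a matched-pairs design, so SE = s_d/√n = 0.9/√15 = 0.2324.
Margin = 1.761 × 0.2324 = 0.4093; the interval is -1.3 ± 0.4093 = (-1.71, -0.89).

(-1.71, -0.89)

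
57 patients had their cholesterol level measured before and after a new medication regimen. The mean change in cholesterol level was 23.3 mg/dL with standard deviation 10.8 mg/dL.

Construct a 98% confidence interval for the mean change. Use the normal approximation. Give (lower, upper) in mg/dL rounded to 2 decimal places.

This is a matched-pairs design, so SE = s_d/√n = 10.8/√57 = 1.4305.
Margin = 2.326 × 1.4305 = 3.3273; the interval is 23.3 ± 3.3273 = (19.97, 26.63).

(19.97, 26.63)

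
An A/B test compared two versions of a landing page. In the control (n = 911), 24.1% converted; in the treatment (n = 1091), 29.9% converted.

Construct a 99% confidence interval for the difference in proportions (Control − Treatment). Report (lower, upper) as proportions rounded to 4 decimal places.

The two standard errors are √(0.2410×0.7590/911) = 0.01417 and √(0.2990×0.7010/1091) = 0.01386.
Because the samples are independent, SE_diff = √(0.01417² + 0.01386²) = 0.01982.
Using z* = 2.576 for 99%, ME = 2.576 × 0.01982 = 0.05106.
p̂₁ − p̂₂ = -0.0580; interval -0.0580 ± 0.05106 gives (-0.1091, -0.0069).

(-0.1091, -0.0069)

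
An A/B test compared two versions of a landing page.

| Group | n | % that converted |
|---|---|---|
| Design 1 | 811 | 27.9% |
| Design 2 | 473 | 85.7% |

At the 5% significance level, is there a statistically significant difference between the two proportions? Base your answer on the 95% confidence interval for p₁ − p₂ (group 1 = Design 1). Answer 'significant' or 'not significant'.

Each SE is √(p̂(1−p̂)/n): √(0.2790·0.7210/811) = 0.01575 and √(0.8570·0.1430/473) = 0.01610.
SE(p̂₁ − p̂₂) = √(SE₁² + SE₂²) = √(0.0002480625 + 0.00025921) = 0.02252, since the two samples are independent.
At 95% confidence z* = 1.960; margin = 1.960 × 0.02252 = 0.04414.
The difference is 0.2790 − 0.8570 = -0.5780, so the interval is -0.5780 ± 0.04414 = (-0.62214, -0.53386).
The interval (-0.62214, -0.53386) does not contain 0, so the difference is significant.

significant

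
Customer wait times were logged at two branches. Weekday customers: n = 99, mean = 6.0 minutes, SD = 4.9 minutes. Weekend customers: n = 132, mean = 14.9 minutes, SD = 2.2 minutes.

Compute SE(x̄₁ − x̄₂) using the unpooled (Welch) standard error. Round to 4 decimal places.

0.5284

Standard errors of each mean: 4.9/√99 = 0.4925 and 2.2/√132 = 0.1915.
SE(x̄₁ − x̄₂) = √(0.4925² + 0.1915²) = 0.5284 for independent samples with unequal variances.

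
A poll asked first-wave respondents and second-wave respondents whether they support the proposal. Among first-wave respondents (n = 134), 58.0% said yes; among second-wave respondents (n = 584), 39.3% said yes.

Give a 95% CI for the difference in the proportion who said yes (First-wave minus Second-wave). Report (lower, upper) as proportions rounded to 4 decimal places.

(0.0945, 0.2795)

SE₁ = √(p̂₁(1−p̂₁)/n₁) = √(0.5800·0.4200/134) = 0.04264; SE₂ = √(0.3930·0.6070/584) = 0.02021.
Independent samples: SE of the difference = √(SE₁² + SE₂²) = √(0.0018181696 + 0.0004084441) = 0.04719.
z* for 95% confidence is 1.960, so the margin of error is 1.960 × 0.04719 = 0.09249.
Point estimate p̂₁ − p̂₂ = 0.5800 − 0.3930 = 0.1870.
0.1870 ± 0.09249 → (0.0945, 0.2795).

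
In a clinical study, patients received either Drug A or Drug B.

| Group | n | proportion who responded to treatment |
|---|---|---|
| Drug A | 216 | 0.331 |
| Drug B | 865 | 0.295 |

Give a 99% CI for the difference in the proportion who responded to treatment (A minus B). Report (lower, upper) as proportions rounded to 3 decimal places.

The two standard errors are √(0.3310×0.6690/216) = 0.03202 and √(0.2950×0.7050/865) = 0.01551.
Because the samples are independent, SE_diff = √(0.03202² + 0.01551²) = 0.03558.
Using z* = 2.576 for 99%, ME = 2.576 × 0.03558 = 0.09165.
p̂₁ − p̂₂ = 0.0360; interval 0.0360 ± 0.09165 gives (-0.056, 0.128).

(-0.056, 0.128)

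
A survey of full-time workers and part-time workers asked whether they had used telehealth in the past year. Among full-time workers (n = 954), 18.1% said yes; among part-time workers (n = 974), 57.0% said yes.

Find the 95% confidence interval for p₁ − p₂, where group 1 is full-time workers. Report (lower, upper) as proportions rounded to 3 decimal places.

(-0.429, -0.349)

SE₁ = √(p̂₁(1−p̂₁)/n₁) = √(0.1810·0.8190/954) = 0.01247; SE₂ = √(0.5700·0.4300/974) = 0.01586.
Independent samples: SE of the difference = √(SE₁² + SE₂²) = √(0.0001555009 + 0.0002515396) = 0.02018.
z* for 95% confidence is 1.960, so the margin of error is 1.960 × 0.02018 = 0.03955.
Point estimate p̂₁ − p̂₂ = 0.1810 − 0.5700 = -0.3890.
-0.3890 ± 0.03955 → (-0.429, -0.349).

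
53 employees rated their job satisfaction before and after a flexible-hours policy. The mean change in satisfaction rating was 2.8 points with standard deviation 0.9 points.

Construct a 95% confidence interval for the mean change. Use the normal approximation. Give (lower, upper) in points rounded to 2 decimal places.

Paired design: SE = s_d/√n = 0.9/√53 = 0.1236.
z* = 1.960; margin of error = 1.960 × 0.1236 = 0.2423.
2.8 ± 0.2423 → (2.56, 3.04).

(2.56, 3.04)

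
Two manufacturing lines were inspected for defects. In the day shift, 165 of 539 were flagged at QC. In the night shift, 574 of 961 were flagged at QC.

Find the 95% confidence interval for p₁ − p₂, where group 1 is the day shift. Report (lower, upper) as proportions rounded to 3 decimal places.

(-0.341, -0.241)

p̂₁ = 165/539 = 0.3061 and p̂₂ = 574/961 = 0.5973.
SE₁ = √(p̂₁(1−p̂₁)/n₁) = √(0.3061·0.6939/539) = 0.01985; SE₂ = √(0.5973·0.4027/961) = 0.01582.
Independent samples: SE of the difference = √(SE₁² + SE₂²) = √(0.0003940225 + 0.0002502724) = 0.02538.
z* for 95% confidence is 1.960, so the margin of error is 1.960 × 0.02538 = 0.04974.
Point estimate p̂₁ − p̂₂ = 0.3061 − 0.5973 = -0.2912.
-0.2912 ± 0.04974 → (-0.341, -0.241).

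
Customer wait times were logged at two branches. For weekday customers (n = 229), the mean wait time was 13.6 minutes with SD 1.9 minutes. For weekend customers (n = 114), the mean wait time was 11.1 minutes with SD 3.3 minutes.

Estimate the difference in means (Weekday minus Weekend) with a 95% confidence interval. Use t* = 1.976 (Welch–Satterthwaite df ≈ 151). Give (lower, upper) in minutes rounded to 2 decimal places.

Per-group SEs: s₁/√n₁ = 1.9/√229 = 0.1256, s₂/√n₂ = 3.3/√114 = 0.3091.
Unpooled SE of the difference: √(0.01577536 + 0.09554281) = 0.3336.
Margin of error = t* · SE = 1.976 × 0.3336 = 0.6592.
x̄₁ − x̄₂ = 13.6 − 11.1 = 2.5000.
CI: 2.5000 ± 0.6592 = (1.84, 3.16).

(1.84, 3.16)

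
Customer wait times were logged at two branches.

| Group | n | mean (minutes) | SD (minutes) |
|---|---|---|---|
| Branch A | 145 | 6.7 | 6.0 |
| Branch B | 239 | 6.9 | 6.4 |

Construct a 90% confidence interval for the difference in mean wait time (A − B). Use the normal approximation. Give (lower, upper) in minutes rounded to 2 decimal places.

(-1.27, 0.87)

Standard errors of each mean: 6.0/√145 = 0.4983 and 6.4/√239 = 0.4140.
SE(x̄₁ − x̄₂) = √(0.4983² + 0.4140²) = 0.6478 for independent samples with unequal variances.
With z* = 1.645, the margin is 1.645 × 0.6478 = 1.0656.
x̄₁ − x̄₂ = 6.7 − 6.9 = -0.2000; the interval is -0.2000 ± 1.0656 = (-1.27, 0.87).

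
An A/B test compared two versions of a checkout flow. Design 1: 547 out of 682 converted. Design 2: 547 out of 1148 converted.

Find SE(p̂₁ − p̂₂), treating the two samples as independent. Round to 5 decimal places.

0.02122

First, p̂₁ = 547/682 = 0.8021; p̂₂ = 547/1148 = 0.4765.
The two standard errors are √(0.8021×0.1979/682) = 0.01526 and √(0.4765×0.5235/1148) = 0.01474.
Because the samples are independent, SE_diff = √(0.01526² + 0.01474²) = 0.02122.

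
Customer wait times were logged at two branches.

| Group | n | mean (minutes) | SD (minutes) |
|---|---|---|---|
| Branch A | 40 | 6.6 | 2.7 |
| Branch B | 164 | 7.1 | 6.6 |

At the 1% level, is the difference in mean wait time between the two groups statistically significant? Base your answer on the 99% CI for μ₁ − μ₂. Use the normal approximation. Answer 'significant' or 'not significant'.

not significant

Standard errors of each mean: 2.7/√40 = 0.4269 and 6.6/√164 = 0.5154.
SE(x̄₁ − x̄₂) = √(0.4269² + 0.5154²) = 0.6692 for independent samples with unequal variances.
With z* = 2.576, the margin is 2.576 × 0.6692 = 1.7239.
x̄₁ − x̄₂ = 6.6 − 7.1 = -0.5000; the interval is -0.5000 ± 1.7239 = (-2.2239, 1.2239).
The interval (-2.2239, 1.2239) contains 0, so the difference is not significant.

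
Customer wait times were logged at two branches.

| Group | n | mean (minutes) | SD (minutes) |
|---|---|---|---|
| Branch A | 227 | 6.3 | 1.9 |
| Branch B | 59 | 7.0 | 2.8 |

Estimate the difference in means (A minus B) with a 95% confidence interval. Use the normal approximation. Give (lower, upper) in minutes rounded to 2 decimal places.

Per-group SEs: s₁/√n₁ = 1.9/√227 = 0.1261, s₂/√n₂ = 2.8/√59 = 0.3645.
Unpooled SE of the difference: √(0.01590121 + 0.13286025) = 0.3857.
Margin of error = z* · SE = 1.960 × 0.3857 = 0.7560.
x̄₁ − x̄₂ = 6.3 − 7.0 = -0.7000.
CI: -0.7000 ± 0.7560 = (-1.46, 0.06).

(-1.46, 0.06)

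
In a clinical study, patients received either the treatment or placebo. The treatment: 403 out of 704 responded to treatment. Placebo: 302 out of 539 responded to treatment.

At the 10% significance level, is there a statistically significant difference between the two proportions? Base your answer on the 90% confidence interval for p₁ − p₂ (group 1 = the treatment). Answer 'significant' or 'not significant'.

p̂₁ = 403/704 = 0.5724 and p̂₂ = 302/539 = 0.5603.
SE₁ = √(p̂₁(1−p̂₁)/n₁) = √(0.5724·0.4276/704) = 0.01865; SE₂ = √(0.5603·0.4397/539) = 0.02138.
Independent samples: SE of the difference = √(SE₁² + SE₂²) = √(0.0003478225 + 0.0004571044) = 0.02837.
z* for 90% confidence is 1.645, so the margin of error is 1.645 × 0.02837 = 0.04667.
Point estimate p̂₁ − p̂₂ = 0.5724 − 0.5603 = 0.0121.
0.0121 ± 0.04667 → (-0.03457, 0.05877).
The interval (-0.03457, 0.05877) contains 0, so the difference is not significant.

not significant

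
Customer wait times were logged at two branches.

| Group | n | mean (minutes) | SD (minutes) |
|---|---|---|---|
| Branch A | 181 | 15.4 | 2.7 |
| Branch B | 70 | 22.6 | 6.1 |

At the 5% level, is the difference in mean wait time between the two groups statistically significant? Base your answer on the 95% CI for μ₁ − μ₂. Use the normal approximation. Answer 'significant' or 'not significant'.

SE₁ = s₁/√n₁ = 2.7/√181 = 0.2007; SE₂ = 6.1/√70 = 0.7291.
Independent samples, unequal variances: SE_diff = √(SE₁² + SE₂²) = √(0.04028049 + 0.53158681) = 0.7562.
z* = 1.960, so margin of error = 1.960 × 0.7562 = 1.4822.
Difference in means = 15.4 − 22.6 = -7.2000.
-7.2000 ± 1.4822 → (-8.6822, -5.7178).
The interval (-8.6822, -5.7178) does not contain 0, so the difference is significant.

significant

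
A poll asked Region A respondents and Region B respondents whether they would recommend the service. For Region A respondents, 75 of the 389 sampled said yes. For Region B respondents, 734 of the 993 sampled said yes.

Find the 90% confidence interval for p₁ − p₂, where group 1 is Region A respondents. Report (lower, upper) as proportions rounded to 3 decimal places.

Sample proportions: 75/389 = 0.1928, 734/993 = 0.7392.
Each SE is √(p̂(1−p̂)/n): √(0.1928·0.8072/389) = 0.02000 and √(0.7392·0.2608/993) = 0.01393.
SE(p̂₁ − p̂₂) = √(SE₁² + SE₂²) = √(0.0004 + 0.0001940449) = 0.02437, since the two samples are independent.
At 90% confidence z* = 1.645; margin = 1.645 × 0.02437 = 0.04009.
The difference is 0.1928 − 0.7392 = -0.5464, so the interval is -0.5464 ± 0.04009 = (-0.586, -0.506).

(-0.586, -0.506)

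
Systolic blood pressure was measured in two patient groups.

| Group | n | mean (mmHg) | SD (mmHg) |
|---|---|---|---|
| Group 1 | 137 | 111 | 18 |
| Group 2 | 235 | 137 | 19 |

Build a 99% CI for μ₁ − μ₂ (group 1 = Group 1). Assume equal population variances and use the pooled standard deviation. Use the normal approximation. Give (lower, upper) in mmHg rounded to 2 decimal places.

Pooled variance s_p² = [136·18² + 234·19²] / (137+235−2) = 347.4000, so s_p = 18.6387.
SE_diff = s_p·√(1/n₁ + 1/n₂) = 18.6387·√(1/137 + 1/235) = 2.0035.
z* = 2.576; margin = 2.576 × 2.0035 = 5.1610.
Difference = 111 − 137 = -26.0000.
-26.0000 ± 5.1610 → (-31.16, -20.84).

(-31.16, -20.84)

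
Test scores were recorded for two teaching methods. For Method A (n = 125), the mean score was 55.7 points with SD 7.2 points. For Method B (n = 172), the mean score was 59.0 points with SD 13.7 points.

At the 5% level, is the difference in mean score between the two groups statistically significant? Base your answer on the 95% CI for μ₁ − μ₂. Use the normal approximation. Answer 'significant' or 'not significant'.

Standard errors of each mean: 7.2/√125 = 0.6440 and 13.7/√172 = 1.0446.
SE(x̄₁ − x̄₂) = √(0.6440² + 1.0446²) = 1.2272 for independent samples with unequal variances.
With z* = 1.960, the margin is 1.960 × 1.2272 = 2.4053.
x̄₁ − x̄₂ = 55.7 − 59.0 = -3.3000; the interval is -3.3000 ± 2.4053 = (-5.7053, -0.8947).
The interval (-5.7053, -0.8947) does not contain 0, so the difference is significant.

significant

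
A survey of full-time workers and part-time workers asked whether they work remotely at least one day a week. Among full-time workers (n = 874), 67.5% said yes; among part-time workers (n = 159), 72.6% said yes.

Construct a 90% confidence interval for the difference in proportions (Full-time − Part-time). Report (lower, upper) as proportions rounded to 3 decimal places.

SE₁ = √(p̂₁(1−p̂₁)/n₁) = √(0.6750·0.3250/874) = 0.01584; SE₂ = √(0.7260·0.2740/159) = 0.03537.
Independent samples: SE of the difference = √(SE₁² + SE₂²) = √(0.0002509056 + 0.0012510369) = 0.03875.
z* for 90% confidence is 1.645, so the margin of error is 1.645 × 0.03875 = 0.06374.
Point estimate p̂₁ − p̂₂ = 0.6750 − 0.7260 = -0.0510.
-0.0510 ± 0.06374 → (-0.115, 0.013).

(-0.115, 0.013)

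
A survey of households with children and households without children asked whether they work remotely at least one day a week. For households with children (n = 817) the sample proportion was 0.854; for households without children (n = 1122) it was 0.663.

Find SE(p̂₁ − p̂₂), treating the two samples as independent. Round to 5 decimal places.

0.01875

Each SE is √(p̂(1−p̂)/n): √(0.8540·0.1460/817) = 0.01235 and √(0.6630·0.3370/1122) = 0.01411.
SE(p̂₁ − p̂₂) = √(SE₁² + SE₂²) = √(0.0001525225 + 0.0001990921) = 0.01875, since the two samples are independent.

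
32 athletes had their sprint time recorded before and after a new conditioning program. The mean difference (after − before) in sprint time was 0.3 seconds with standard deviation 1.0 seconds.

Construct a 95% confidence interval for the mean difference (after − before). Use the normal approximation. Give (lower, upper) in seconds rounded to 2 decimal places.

Paired design: SE = s_d/√n = 1.0/√32 = 0.1768.
z* = 1.960; margin of error = 1.960 × 0.1768 = 0.3465.
0.3 ± 0.3465 → (-0.05, 0.65).

(-0.05, 0.65)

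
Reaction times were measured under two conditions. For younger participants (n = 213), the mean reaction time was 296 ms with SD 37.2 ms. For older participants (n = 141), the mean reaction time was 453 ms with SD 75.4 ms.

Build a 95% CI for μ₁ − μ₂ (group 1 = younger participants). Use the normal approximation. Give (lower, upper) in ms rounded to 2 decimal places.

SE₁ = s₁/√n₁ = 37.2/√213 = 2.5489; SE₂ = 75.4/√141 = 6.3498.
Independent samples, unequal variances: SE_diff = √(SE₁² + SE₂²) = √(6.49689121 + 40.31996004) = 6.8423.
z* = 1.960, so margin of error = 1.960 × 6.8423 = 13.4109.
Difference in means = 296 − 453 = -157.0000.
-157.0000 ± 13.4109 → (-170.41, -143.59).

(-170.41, -143.59)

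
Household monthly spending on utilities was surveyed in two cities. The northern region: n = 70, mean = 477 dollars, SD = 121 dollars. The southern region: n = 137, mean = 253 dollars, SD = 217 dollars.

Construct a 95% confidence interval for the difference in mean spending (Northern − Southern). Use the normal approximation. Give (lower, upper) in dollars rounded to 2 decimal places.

(177.91, 270.09)

Standard errors of each mean: 121/√70 = 14.4623 and 217/√137 = 18.5396.
SE(x̄₁ − x̄₂) = √(14.4623² + 18.5396²) = 23.5133 for independent samples with unequal variances.
With z* = 1.960, the margin is 1.960 × 23.5133 = 46.0861.
x̄₁ − x̄₂ = 477 − 253 = 224.0000; the interval is 224.0000 ± 46.0861 = (177.91, 270.09).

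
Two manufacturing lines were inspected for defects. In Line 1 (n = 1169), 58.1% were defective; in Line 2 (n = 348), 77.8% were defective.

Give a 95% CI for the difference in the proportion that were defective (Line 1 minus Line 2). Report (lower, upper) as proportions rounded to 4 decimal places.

The two standard errors are √(0.5810×0.4190/1169) = 0.01443 and √(0.7780×0.2220/348) = 0.02228.
Because the samples are independent, SE_diff = √(0.01443² + 0.02228²) = 0.02654.
Using z* = 1.960 for 95%, ME = 1.960 × 0.02654 = 0.05202.
p̂₁ − p̂₂ = -0.1970; interval -0.1970 ± 0.05202 gives (-0.2490, -0.1450).

(-0.2490, -0.1450)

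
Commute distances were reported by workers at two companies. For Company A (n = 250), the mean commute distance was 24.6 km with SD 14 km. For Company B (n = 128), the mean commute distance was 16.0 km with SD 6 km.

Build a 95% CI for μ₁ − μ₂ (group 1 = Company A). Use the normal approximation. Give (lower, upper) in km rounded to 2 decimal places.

(6.58, 10.62)

SE₁ = s₁/√n₁ = 14/√250 = 0.8854; SE₂ = 6/√128 = 0.5303.
Independent samples, unequal variances: SE_diff = √(SE₁² + SE₂²) = √(0.78393316 + 0.28121809) = 1.0321.
z* = 1.960, so margin of error = 1.960 × 1.0321 = 2.0229.
Difference in means = 24.6 − 16.0 = 8.6000.
8.6000 ± 2.0229 → (6.58, 10.62).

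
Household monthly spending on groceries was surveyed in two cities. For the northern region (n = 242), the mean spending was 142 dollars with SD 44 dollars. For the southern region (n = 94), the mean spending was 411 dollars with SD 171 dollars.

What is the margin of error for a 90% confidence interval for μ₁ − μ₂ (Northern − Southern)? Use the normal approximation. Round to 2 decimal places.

Per-group SEs: s₁/√n₁ = 44/√242 = 2.8284, s₂/√n₂ = 171/√94 = 17.6373.
Unpooled SE of the difference: √(7.99984656 + 311.07435129) = 17.8626.
Margin of error = z* · SE = 1.645 × 17.8626 = 29.3840.

29.38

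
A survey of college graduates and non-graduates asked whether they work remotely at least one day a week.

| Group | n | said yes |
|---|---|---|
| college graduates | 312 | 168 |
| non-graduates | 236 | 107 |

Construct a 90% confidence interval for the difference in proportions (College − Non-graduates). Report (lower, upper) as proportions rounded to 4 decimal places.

First, p̂₁ = 168/312 = 0.5385; p̂₂ = 107/236 = 0.4534.
The two standard errors are √(0.5385×0.4615/312) = 0.02822 and √(0.4534×0.5466/236) = 0.03241.
Because the samples are independent, SE_diff = √(0.02822² + 0.03241²) = 0.04297.
Using z* = 1.645 for 90%, ME = 1.645 × 0.04297 = 0.07069.
p̂₁ − p̂₂ = 0.0851; interval 0.0851 ± 0.07069 gives (0.0144, 0.1558).

(0.0144, 0.1558)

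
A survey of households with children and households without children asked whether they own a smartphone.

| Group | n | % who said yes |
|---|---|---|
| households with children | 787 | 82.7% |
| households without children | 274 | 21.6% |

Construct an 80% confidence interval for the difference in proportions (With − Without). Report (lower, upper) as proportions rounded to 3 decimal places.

Each SE is √(p̂(1−p̂)/n): √(0.8270·0.1730/787) = 0.01348 and √(0.2160·0.7840/274) = 0.02486.
SE(p̂₁ − p̂₂) = √(SE₁² + SE₂²) = √(0.0001817104 + 0.0006180196) = 0.02828, since the two samples are independent.
At 80% confidence z* = 1.282; margin = 1.282 × 0.02828 = 0.03625.
The difference is 0.8270 − 0.2160 = 0.6110, so the interval is 0.6110 ± 0.03625 = (0.575, 0.647).

(0.575, 0.647)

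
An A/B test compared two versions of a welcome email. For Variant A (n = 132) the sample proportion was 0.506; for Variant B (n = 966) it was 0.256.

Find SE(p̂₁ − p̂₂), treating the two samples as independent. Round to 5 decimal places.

0.04573

The two standard errors are √(0.5060×0.4940/132) = 0.04352 and √(0.2560×0.7440/966) = 0.01404.
Because the samples are independent, SE_diff = √(0.04352² + 0.01404²) = 0.04573.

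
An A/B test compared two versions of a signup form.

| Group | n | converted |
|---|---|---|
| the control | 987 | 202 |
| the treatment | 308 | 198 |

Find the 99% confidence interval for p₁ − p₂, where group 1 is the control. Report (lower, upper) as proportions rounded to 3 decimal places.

(-0.516, -0.360)

First, p̂₁ = 202/987 = 0.2047; p̂₂ = 198/308 = 0.6429.
The two standard errors are √(0.2047×0.7953/987) = 0.01284 and √(0.6429×0.3571/308) = 0.02730.
Because the samples are independent, SE_diff = √(0.01284² + 0.02730²) = 0.03017.
Using z* = 2.576 for 99%, ME = 2.576 × 0.03017 = 0.07772.
p̂₁ − p̂₂ = -0.4382; interval -0.4382 ± 0.07772 gives (-0.516, -0.360).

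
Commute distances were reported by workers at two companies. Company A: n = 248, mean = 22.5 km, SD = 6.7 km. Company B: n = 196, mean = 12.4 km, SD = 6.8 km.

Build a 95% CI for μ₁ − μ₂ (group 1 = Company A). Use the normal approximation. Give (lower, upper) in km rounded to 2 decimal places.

Per-group SEs: s₁/√n₁ = 6.7/√248 = 0.4255, s₂/√n₂ = 6.8/√196 = 0.4857.
Unpooled SE of the difference: √(0.18105025 + 0.23590449) = 0.6457.
Margin of error = z* · SE = 1.960 × 0.6457 = 1.2656.
x̄₁ − x̄₂ = 22.5 − 12.4 = 10.1000.
CI: 10.1000 ± 1.2656 = (8.83, 11.37).

(8.83, 11.37)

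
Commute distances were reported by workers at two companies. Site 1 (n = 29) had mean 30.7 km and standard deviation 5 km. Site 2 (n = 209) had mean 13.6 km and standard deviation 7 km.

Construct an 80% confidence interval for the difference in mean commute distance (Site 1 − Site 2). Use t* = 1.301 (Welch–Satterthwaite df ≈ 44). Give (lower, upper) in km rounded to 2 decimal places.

(15.74, 18.46)

SE₁ = s₁/√n₁ = 5/√29 = 0.9285; SE₂ = 7/√209 = 0.4842.
Independent samples, unequal variances: SE_diff = √(SE₁² + SE₂²) = √(0.86211225 + 0.23444964) = 1.0472.
t* = 1.301, so margin of error = 1.301 × 1.0472 = 1.3624.
Difference in means = 30.7 − 13.6 = 17.1000.
17.1000 ± 1.3624 → (15.74, 18.46).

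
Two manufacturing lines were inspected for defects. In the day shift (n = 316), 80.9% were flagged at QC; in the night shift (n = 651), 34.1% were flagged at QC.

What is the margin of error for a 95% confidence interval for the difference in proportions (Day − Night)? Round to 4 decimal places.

The two standard errors are √(0.8090×0.1910/316) = 0.02211 and √(0.3410×0.6590/651) = 0.01858.
Because the samples are independent, SE_diff = √(0.02211² + 0.01858²) = 0.02888.
Using z* = 1.960 for 95%, ME = 1.960 × 0.02888 = 0.05660.

0.0566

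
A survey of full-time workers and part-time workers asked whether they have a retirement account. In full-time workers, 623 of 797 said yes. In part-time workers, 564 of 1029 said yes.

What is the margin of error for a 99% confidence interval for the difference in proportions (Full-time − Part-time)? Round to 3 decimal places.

0.055

p̂₁ = 623/797 = 0.7817 and p̂₂ = 564/1029 = 0.5481.
SE₁ = √(p̂₁(1−p̂₁)/n₁) = √(0.7817·0.2183/797) = 0.01463; SE₂ = √(0.5481·0.4519/1029) = 0.01551.
Independent samples: SE of the difference = √(SE₁² + SE₂²) = √(0.0002140369 + 0.0002405601) = 0.02132.
z* for 99% confidence is 2.576, so the margin of error is 2.576 × 0.02132 = 0.05492.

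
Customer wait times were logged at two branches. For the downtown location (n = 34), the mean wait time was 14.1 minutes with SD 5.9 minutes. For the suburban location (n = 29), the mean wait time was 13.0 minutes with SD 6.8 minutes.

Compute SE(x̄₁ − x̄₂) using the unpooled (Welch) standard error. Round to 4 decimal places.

1.6181

Per-group SEs: s₁/√n₁ = 5.9/√34 = 1.0118, s₂/√n₂ = 6.8/√29 = 1.2627.
Unpooled SE of the difference: √(1.02373924 + 1.59441129) = 1.6181.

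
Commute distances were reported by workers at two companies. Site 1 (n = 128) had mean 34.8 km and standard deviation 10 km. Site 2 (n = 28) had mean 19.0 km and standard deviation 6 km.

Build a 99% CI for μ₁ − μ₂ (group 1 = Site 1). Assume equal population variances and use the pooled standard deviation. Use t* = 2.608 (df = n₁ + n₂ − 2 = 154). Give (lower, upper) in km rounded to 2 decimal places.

(10.67, 20.93)

s_p = √[((n₁−1)s₁² + (n₂−1)s₂²)/(n₁+n₂−2)] = √[(127·10² + 27·6²)/154] = 9.4223.
SE = 9.4223·√(1/128 + 1/28) = 1.9658.
With t* = 2.608, margin = 2.608 × 1.9658 = 5.1268.
x̄₁ − x̄₂ = 34.8 − 19.0 = 15.8000; interval 15.8000 ± 5.1268 = (10.67, 20.93).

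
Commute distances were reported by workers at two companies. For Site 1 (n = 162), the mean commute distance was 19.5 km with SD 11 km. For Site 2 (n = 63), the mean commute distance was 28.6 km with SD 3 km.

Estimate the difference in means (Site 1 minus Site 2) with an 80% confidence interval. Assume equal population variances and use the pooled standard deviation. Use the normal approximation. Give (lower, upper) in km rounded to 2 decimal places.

(-10.90, -7.30)

Pooled variance s_p² = [161·11² + 62·3²] / (162+63−2) = 89.8610, so s_p = 9.4795.
SE_diff = s_p·√(1/n₁ + 1/n₂) = 9.4795·√(1/162 + 1/63) = 1.4075.
z* = 1.282; margin = 1.282 × 1.4075 = 1.8044.
Difference = 19.5 − 28.6 = -9.1000.
-9.1000 ± 1.8044 → (-10.90, -7.30).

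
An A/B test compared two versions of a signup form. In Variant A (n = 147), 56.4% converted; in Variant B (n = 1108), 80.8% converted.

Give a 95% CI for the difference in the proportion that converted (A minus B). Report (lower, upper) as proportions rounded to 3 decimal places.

(-0.327, -0.161)

SE₁ = √(p̂₁(1−p̂₁)/n₁) = √(0.5640·0.4360/147) = 0.04090; SE₂ = √(0.8080·0.1920/1108) = 0.01183.
Independent samples: SE of the difference = √(SE₁² + SE₂²) = √(0.00167281 + 0.0001399489) = 0.04258.
z* for 95% confidence is 1.960, so the margin of error is 1.960 × 0.04258 = 0.08346.
Point estimate p̂₁ − p̂₂ = 0.5640 − 0.8080 = -0.2440.
-0.2440 ± 0.08346 → (-0.327, -0.161).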